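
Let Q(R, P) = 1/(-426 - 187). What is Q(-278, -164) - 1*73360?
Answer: -44969681/613 ≈ -73360.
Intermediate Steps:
Q(R, P) = -1/613 (Q(R, P) = 1/(-613) = -1/613)
Q(-278, -164) - 1*73360 = -1/613 - 1*73360 = -1/613 - 73360 = -44969681/613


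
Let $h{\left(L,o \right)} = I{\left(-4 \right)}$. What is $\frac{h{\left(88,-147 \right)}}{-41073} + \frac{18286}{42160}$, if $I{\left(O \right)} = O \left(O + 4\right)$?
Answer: $\frac{9143}{21080} \approx 0.43373$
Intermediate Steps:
$I{\left(O \right)} = O \left(4 + O\right)$
$h{\left(L,o \right)} = 0$ ($h{\left(L,o \right)} = - 4 \left(4 - 4\right) = \left(-4\right) 0 = 0$)
$\frac{h{\left(88,-147 \right)}}{-41073} + \frac{18286}{42160} = \frac{0}{-41073} + \frac{18286}{42160} = 0 \left(- \frac{1}{41073}\right) + 18286 \cdot \frac{1}{42160} = 0 + \frac{9143}{21080} = \frac{9143}{21080}$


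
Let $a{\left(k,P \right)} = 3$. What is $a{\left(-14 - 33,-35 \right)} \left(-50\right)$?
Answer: $-150$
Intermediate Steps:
$a{\left(-14 - 33,-35 \right)} \left(-50\right) = 3 \left(-50\right) = -150$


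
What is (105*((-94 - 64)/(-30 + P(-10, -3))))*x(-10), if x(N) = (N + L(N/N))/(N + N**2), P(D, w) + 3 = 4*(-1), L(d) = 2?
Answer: -4424/111 ≈ -39.856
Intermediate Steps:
P(D, w) = -7 (P(D, w) = -3 + 4*(-1) = -3 - 4 = -7)
x(N) = (2 + N)/(N + N**2) (x(N) = (N + 2)/(N + N**2) = (2 + N)/(N + N**2))
(105*((-94 - 64)/(-30 + P(-10, -3))))*x(-10) = (105*((-94 - 64)/(-30 - 7)))*((2 - 10)/((-10)*(1 - 10))) = (105*(-158/(-37)))*(-1/10*(-8)/(-9)) = (105*(-158*(-1/37)))*(-1/10*(-1/9)*(-8)) = (105*(158/37))*(-4/45) = (16590/37)*(-4/45) = -4424/111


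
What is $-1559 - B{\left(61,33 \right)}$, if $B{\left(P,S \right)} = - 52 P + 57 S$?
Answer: $-268$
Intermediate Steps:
$-1559 - B{\left(61,33 \right)} = -1559 - \left(\left(-52\right) 61 + 57 \cdot 33\right) = -1559 - \left(-3172 + 1881\right) = -1559 - -1291 = -1559 + 1291 = -268$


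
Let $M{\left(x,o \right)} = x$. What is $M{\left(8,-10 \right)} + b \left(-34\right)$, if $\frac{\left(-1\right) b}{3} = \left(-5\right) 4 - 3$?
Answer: $-2338$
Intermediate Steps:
$b = 69$ ($b = - 3 \left(\left(-5\right) 4 - 3\right) = - 3 \left(-20 - 3\right) = \left(-3\right) \left(-23\right) = 69$)
$M{\left(8,-10 \right)} + b \left(-34\right) = 8 + 69 \left(-34\right) = 8 - 2346 = -2338$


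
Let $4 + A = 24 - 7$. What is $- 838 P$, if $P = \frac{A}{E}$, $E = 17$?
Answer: $- \frac{10894}{17} \approx -640.82$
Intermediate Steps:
$A = 13$ ($A = -4 + \left(24 - 7\right) = -4 + 17 = 13$)
$P = \frac{13}{17} \approx 0.76471$
$- 838 P = \left(-838\right) \frac{13}{17} = - \frac{10894}{17}$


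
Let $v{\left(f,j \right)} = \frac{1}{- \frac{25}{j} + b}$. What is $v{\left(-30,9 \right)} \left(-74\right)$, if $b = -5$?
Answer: $\frac{333}{35} \approx 9.5143$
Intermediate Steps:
$v{\left(f,j \right)} = \frac{1}{-5 - \frac{25}{j}}$ ($v{\left(f,j \right)} = \frac{1}{- \frac{25}{j} - 5} = \frac{1}{-5 - \frac{25}{j}}$)
$v{\left(-30,9 \right)} \left(-74\right) = \left(-1\right) 9 \frac{1}{25 + 5 \cdot 9} \left(-74\right) = \left(-1\right) 9 \frac{1}{25 + 45} \left(-74\right) = \left(-1\right) 9 \cdot \frac{1}{70} \left(-74\right) = \left(- \frac{9}{70}\right) \left(-74\right) = \frac{333}{35}$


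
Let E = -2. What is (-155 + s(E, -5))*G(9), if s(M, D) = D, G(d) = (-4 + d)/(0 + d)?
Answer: -800/9 ≈ -88.889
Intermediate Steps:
G(d) = (-4 + d)/d
(-155 + s(E, -5))*G(9) = (-155 - 5)*((-4 + 9)/9) = -160*5/9 = -800/9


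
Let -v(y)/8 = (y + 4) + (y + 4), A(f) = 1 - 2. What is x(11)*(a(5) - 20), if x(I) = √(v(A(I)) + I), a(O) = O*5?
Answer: 5*I*√37 ≈ 30.414*I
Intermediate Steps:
A(f) = -1
v(y) = -64 - 16*y (v(y) = -8*((y + 4) + (y + 4)) = -8*((4 + y) + (4 + y)) = -8*(8 + 2*y) = -64 - 16*y)
a(O) = 5*O
x(I) = √(-48 + I) (x(I) = √((-64 - 16*(-1)) + I) = √((-64 + 16) + I) = √(-48 + I))
x(11)*(a(5) - 20) = √(-48 + 11)*(5*5 - 20) = √(-37)*(25 - 20) = (I*√37)*5 = 5*I*√37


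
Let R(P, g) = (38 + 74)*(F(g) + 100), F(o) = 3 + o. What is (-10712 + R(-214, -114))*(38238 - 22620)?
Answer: -186541392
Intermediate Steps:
R(P, g) = 11536 + 112*g (R(P, g) = (38 + 74)*((3 + g) + 100) = 112*(103 + g) = 11536 + 112*g)
(-10712 + R(-214, -114))*(38238 - 22620) = (-10712 + (11536 + 112*(-114)))*(38238 - 22620) = (-10712 + (11536 - 12768))*15618 = (-10712 - 1232)*15618 = -11944*15618 = -186541392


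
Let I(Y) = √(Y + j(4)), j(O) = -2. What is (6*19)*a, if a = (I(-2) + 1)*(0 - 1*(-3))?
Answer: 342 + 684*I ≈ 342.0 + 684.0*I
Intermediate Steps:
I(Y) = √(-2 + Y) (I(Y) = √(Y - 2) = √(-2 + Y))
a = 3 + 6*I (a = (√(-2 - 2) + 1)*(0 - 1*(-3)) = (√(-4) + 1)*(0 + 3) = (2*I + 1)*3 = (1 + 2*I)*3 = 3 + 6*I ≈ 3.0 + 6.0*I)
(6*19)*a = (6*19)*(3 + 6*I) = 114*(3 + 6*I) = 342 + 684*I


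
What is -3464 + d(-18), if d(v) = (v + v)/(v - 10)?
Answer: -24239/7 ≈ -3462.7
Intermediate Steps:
d(v) = 2*v/(-10 + v) (d(v) = (2*v)/(-10 + v) = 2*v/(-10 + v))
-3464 + d(-18) = -3464 + 2*(-18)/(-10 - 18) = -3464 + 2*(-18)/(-28) = -3464 + 2*(-18)*(-1/28) = -3464 + 9/7 = -24239/7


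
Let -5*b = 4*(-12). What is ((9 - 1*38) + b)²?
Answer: 9409/25 ≈ 376.36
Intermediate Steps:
b = 48/5 (b = -4*(-12)/5 = -⅕*(-48) = 48/5 ≈ 9.6000)
((9 - 1*38) + b)² = ((9 - 1*38) + 48/5)² = ((9 - 38) + 48/5)² = (-29 + 48/5)² = (-97/5)² = 9409/25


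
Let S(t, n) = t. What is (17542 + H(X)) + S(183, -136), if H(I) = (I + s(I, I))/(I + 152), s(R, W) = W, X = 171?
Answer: 301343/17 ≈ 17726.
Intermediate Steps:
H(I) = 2*I/(152 + I) (H(I) = (I + I)/(I + 152) = (2*I)/(152 + I) = 2*I/(152 + I))
(17542 + H(X)) + S(183, -136) = (17542 + 2*171/(152 + 171)) + 183 = (17542 + 2*171/323) + 183 = (17542 + 2*171*(1/323)) + 183 = (17542 + 18/17) + 183 = 298232/17 + 183 = 301343/17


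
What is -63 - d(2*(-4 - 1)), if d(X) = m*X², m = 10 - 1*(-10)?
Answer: -2063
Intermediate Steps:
m = 20 (m = 10 + 10 = 20)
d(X) = 20*X²
-63 - d(2*(-4 - 1)) = -63 - 20*(2*(-4 - 1))² = -63 - 20*(2*(-5))² = -63 - 20*(-10)² = -63 - 20*100 = -63 - 1*2000 = -63 - 2000 = -2063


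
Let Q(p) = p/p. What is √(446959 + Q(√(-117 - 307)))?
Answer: 4*√27935 ≈ 668.55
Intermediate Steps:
Q(p) = 1
√(446959 + Q(√(-117 - 307))) = √(446959 + 1) = √446960 = 4*√27935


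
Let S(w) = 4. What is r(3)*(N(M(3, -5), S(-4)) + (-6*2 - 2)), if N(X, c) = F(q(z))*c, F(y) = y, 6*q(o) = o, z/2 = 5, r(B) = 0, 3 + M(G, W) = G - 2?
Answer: 0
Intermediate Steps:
M(G, W) = -5 + G (M(G, W) = -3 + (G - 2) = -3 + (-2 + G) = -5 + G)
z = 10 (z = 2*5 = 10)
q(o) = o/6
N(X, c) = 5*c/3 (N(X, c) = ((1/6)*10)*c = 5*c/3)
r(3)*(N(M(3, -5), S(-4)) + (-6*2 - 2)) = 0*((5/3)*4 + (-6*2 - 2)) = 0*(20/3 + (-12 - 2)) = 0*(20/3 - 14) = 0*(-22/3) = 0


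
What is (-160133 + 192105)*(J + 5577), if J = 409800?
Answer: 13280433444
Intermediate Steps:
(-160133 + 192105)*(J + 5577) = (-160133 + 192105)*(409800 + 5577) = 31972*415377 = 13280433444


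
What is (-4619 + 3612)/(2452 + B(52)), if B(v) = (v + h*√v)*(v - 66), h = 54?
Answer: 434017/6686924 + 190323*√13/3343462 ≈ 0.27015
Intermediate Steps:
B(v) = (-66 + v)*(v + 54*√v) (B(v) = (v + 54*√v)*(v - 66) = (v + 54*√v)*(-66 + v) = (-66 + v)*(v + 54*√v))
(-4619 + 3612)/(2452 + B(52)) = (-4619 + 3612)/(2452 + (52² - 7128*√13 - 66*52 + 54*52^(3/2))) = -1007/(2452 + (2704 - 7128*√13 - 3432 + 54*(104*√13))) = -1007/(2452 + (2704 - 7128*√13 - 3432 + 5616*√13)) = -1007/(2452 + (-728 - 1512*√13)) = -1007/(1724 - 1512*√13)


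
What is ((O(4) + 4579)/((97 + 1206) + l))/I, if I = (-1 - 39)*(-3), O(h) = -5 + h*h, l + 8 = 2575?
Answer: 17/1720 ≈ 0.0098837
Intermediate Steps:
l = 2567 (l = -8 + 2575 = 2567)
O(h) = -5 + h**2
I = 120 (I = -40*(-3) = 120)
((O(4) + 4579)/((97 + 1206) + l))/I = (((-5 + 4**2) + 4579)/((97 + 1206) + 2567))/120 = (((-5 + 16) + 4579)/(1303 + 2567))*(1/120) = ((11 + 4579)/3870)*(1/120) = (4590*(1/3870))*(1/120) = (51/43)*(1/120) = 17/1720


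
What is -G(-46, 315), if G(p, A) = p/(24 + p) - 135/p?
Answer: -2543/506 ≈ -5.0257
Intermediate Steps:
G(p, A) = -135/p + p/(24 + p)
-G(-46, 315) = -(-3240 + (-46)**2 - 135*(-46))/((-46)*(24 - 46)) = -(-1)*(-3240 + 2116 + 6210)/(46*(-22)) = -(-1)*(-1)*5086/(46*22) = -1*2543/506 = -2543/506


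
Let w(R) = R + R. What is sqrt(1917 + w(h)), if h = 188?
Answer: sqrt(2293) ≈ 47.885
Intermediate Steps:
w(R) = 2*R
sqrt(1917 + w(h)) = sqrt(1917 + 2*188) = sqrt(1917 + 376) = sqrt(2293)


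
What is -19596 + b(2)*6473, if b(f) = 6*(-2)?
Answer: -97272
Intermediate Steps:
b(f) = -12
-19596 + b(2)*6473 = -19596 - 12*6473 = -19596 - 77676 = -97272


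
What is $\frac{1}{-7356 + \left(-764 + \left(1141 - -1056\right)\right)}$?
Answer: $- \frac{1}{5923} \approx -0.00016883$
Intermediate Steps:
$\frac{1}{-7356 + \left(-764 + \left(1141 - -1056\right)\right)} = \frac{1}{-7356 + \left(-764 + \left(1141 + 1056\right)\right)} = \frac{1}{-7356 + \left(-764 + 2197\right)} = \frac{1}{-7356 + 1433} = \frac{1}{-5923} = - \frac{1}{5923}$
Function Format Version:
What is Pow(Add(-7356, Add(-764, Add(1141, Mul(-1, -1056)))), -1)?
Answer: Rational(-1, 5923) ≈ -0.00016883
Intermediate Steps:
Pow(Add(-7356, Add(-764, Add(1141, Mul(-1, -1056)))), -1) = Pow(Add(-7356, Add(-764, Add(1141, 1056))), -1) = Pow(Add(-7356, Add(-764, 2197)), -1) = Pow(Add(-7356, 1433), -1) = Pow(-5923, -1) = Rational(-1, 5923)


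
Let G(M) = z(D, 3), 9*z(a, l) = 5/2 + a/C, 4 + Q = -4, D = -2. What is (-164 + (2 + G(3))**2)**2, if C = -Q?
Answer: 6466849/256 ≈ 25261.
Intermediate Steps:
Q = -8 (Q = -4 - 4 = -8)
C = 8 (C = -1*(-8) = 8)
z(a, l) = 5/18 + a/72 (z(a, l) = (5/2 + a/8)/9 = 5/18 + a/72)
G(M) = 1/4 (G(M) = 5/18 + (1/72)*(-2) = 5/18 - 1/36 = 1/4)
(-164 + (2 + G(3))**2)**2 = (-164 + (2 + 1/4)**2)**2 = (-164 + (9/4)**2)**2 = (-164 + 81/16)**2 = (-2543/16)**2 = 6466849/256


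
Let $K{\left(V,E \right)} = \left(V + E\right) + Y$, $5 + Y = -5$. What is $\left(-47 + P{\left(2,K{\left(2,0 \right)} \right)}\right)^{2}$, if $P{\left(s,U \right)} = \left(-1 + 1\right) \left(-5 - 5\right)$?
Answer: $2209$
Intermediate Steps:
$Y = -10$ ($Y = -5 - 5 = -10$)
$K{\left(V,E \right)} = -10 + E + V$ ($K{\left(V,E \right)} = \left(V + E\right) - 10 = \left(E + V\right) - 10 = -10 + E + V$)
$P{\left(s,U \right)} = 0$ ($P{\left(s,U \right)} = 0 \left(-10\right) = 0$)
$\left(-47 + P{\left(2,K{\left(2,0 \right)} \right)}\right)^{2} = \left(-47 + 0\right)^{2} = \left(-47\right)^{2} = 2209$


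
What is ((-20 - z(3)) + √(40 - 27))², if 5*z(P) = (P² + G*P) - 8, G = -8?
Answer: 6254/25 - 154*√13/5 ≈ 139.11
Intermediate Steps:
z(P) = -8/5 - 8*P/5 + P²/5 (z(P) = ((P² - 8*P) - 8)/5 = (-8 + P² - 8*P)/5 = -8/5 - 8*P/5 + P²/5)
((-20 - z(3)) + √(40 - 27))² = ((-20 - (-8/5 - 8/5*3 + (⅕)*3²)) + √(40 - 27))² = ((-20 - (-8/5 - 24/5 + (⅕)*9)) + √13)² = ((-20 - (-8/5 - 24/5 + 9/5)) + √13)² = ((-20 - 1*(-23/5)) + √13)² = ((-20 + 23/5) + √13)² = (-77/5 + √13)²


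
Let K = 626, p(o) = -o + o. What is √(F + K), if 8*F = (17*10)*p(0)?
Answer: √626 ≈ 25.020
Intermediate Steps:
p(o) = 0
F = 0 (F = ((17*10)*0)/8 = (170*0)/8 = (⅛)*0 = 0)
√(F + K) = √(0 + 626) = √626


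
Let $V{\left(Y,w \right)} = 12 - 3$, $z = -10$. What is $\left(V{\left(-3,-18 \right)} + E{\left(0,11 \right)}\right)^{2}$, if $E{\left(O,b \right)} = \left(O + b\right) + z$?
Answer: $100$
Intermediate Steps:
$V{\left(Y,w \right)} = 9$
$E{\left(O,b \right)} = -10 + O + b$ ($E{\left(O,b \right)} = \left(O + b\right) - 10 = -10 + O + b$)
$\left(V{\left(-3,-18 \right)} + E{\left(0,11 \right)}\right)^{2} = \left(9 + \left(-10 + 0 + 11\right)\right)^{2} = \left(9 + 1\right)^{2} = 10^{2} = 100$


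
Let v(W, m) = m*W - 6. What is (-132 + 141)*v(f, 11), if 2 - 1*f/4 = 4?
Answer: -846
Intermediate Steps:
f = -8 (f = 8 - 4*4 = 8 - 16 = -8)
v(W, m) = -6 + W*m (v(W, m) = W*m - 6 = -6 + W*m)
(-132 + 141)*v(f, 11) = (-132 + 141)*(-6 - 8*11) = 9*(-6 - 88) = 9*(-94) = -846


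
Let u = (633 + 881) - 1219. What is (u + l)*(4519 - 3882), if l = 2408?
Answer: 1721811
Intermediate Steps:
u = 295 (u = 1514 - 1219 = 295)
(u + l)*(4519 - 3882) = (295 + 2408)*(4519 - 3882) = 2703*637 = 1721811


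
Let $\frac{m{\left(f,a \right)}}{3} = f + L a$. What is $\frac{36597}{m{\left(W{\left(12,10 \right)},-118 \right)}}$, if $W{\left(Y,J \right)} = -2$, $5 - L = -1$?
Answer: $- \frac{12199}{710} \approx -17.182$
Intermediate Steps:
$L = 6$ ($L = 5 - -1 = 5 + 1 = 6$)
$m{\left(f,a \right)} = 3 f + 18 a$ ($m{\left(f,a \right)} = 3 \left(f + 6 a\right) = 3 f + 18 a$)
$\frac{36597}{m{\left(W{\left(12,10 \right)},-118 \right)}} = \frac{36597}{3 \left(-2\right) + 18 \left(-118\right)} = \frac{36597}{-6 - 2124} = \frac{36597}{-2130} = 36597 \left(- \frac{1}{2130}\right) = - \frac{12199}{710}$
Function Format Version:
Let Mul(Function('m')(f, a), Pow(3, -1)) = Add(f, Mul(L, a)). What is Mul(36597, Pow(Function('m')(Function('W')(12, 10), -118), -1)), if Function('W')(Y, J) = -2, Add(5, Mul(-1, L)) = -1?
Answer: Rational(-12199, 710) ≈ -17.182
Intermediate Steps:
L = 6 (L = Add(5, Mul(-1, -1)) = Add(5, 1) = 6)
Function('m')(f, a) = Add(Mul(3, f), Mul(18, a)) (Function('m')(f, a) = Mul(3, Add(f, Mul(6, a))) = Add(Mul(3, f), Mul(18, a)))
Mul(36597, Pow(Function('m')(Function('W')(12, 10), -118), -1)) = Mul(36597, Pow(Add(Mul(3, -2), Mul(18, -118)), -1)) = Mul(36597, Pow(Add(-6, -2124), -1)) = Mul(36597, Pow(-2130, -1)) = Mul(36597, Rational(-1, 2130)) = Rational(-12199, 710)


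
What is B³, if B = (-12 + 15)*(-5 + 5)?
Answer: 0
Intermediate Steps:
B = 0 (B = 3*0 = 0)
B³ = 0³ = 0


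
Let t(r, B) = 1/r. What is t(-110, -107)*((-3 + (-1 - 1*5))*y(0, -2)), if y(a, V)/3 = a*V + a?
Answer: 0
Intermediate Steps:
y(a, V) = 3*a + 3*V*a (y(a, V) = 3*(a*V + a) = 3*(V*a + a) = 3*(a + V*a) = 3*a + 3*V*a)
t(-110, -107)*((-3 + (-1 - 1*5))*y(0, -2)) = ((-3 + (-1 - 1*5))*(3*0*(1 - 2)))/(-110) = -(-3 + (-1 - 5))*3*0*(-1)/110 = -(-3 - 6)*0/110 = -(-9)*0/110 = -1/110*0 = 0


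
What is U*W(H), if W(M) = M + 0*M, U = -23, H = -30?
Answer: 690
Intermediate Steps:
W(M) = M (W(M) = M + 0 = M)
U*W(H) = -23*(-30) = 690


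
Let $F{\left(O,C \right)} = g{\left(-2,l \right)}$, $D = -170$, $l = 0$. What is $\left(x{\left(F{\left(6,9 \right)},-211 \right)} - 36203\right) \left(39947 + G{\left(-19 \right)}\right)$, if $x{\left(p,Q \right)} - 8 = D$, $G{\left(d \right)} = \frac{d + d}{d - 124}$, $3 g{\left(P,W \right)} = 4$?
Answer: $- \frac{207733571535}{143} \approx -1.4527 \cdot 10^{9}$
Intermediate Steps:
$g{\left(P,W \right)} = \frac{4}{3}$ ($g{\left(P,W \right)} = \frac{1}{3} \cdot 4 = \frac{4}{3}$)
$F{\left(O,C \right)} = \frac{4}{3}$
$G{\left(d \right)} = \frac{2 d}{-124 + d}$
$x{\left(p,Q \right)} = -162$ ($x{\left(p,Q \right)} = 8 - 170 = -162$)
$\left(x{\left(F{\left(6,9 \right)},-211 \right)} - 36203\right) \left(39947 + G{\left(-19 \right)}\right) = \left(-162 - 36203\right) \left(39947 + 2 \left(-19\right) \frac{1}{-124 - 19}\right) = - 36365 \left(39947 + 2 \left(-19\right) \frac{1}{-143}\right) = - 36365 \left(39947 + 2 \left(-19\right) \left(- \frac{1}{143}\right)\right) = - 36365 \left(39947 + \frac{38}{143}\right) = \left(-36365\right) \frac{5712459}{143} = - \frac{207733571535}{143}$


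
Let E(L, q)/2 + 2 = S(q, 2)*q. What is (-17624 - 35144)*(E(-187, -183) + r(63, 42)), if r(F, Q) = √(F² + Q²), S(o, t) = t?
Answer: 38837248 - 1108128*√13 ≈ 3.4842e+7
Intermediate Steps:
E(L, q) = -4 + 4*q (E(L, q) = -4 + 2*(2*q) = -4 + 4*q)
(-17624 - 35144)*(E(-187, -183) + r(63, 42)) = (-17624 - 35144)*((-4 + 4*(-183)) + √(63² + 42²)) = -52768*((-4 - 732) + √(3969 + 1764)) = -52768*(-736 + √5733) = -52768*(-736 + 21*√13) = 38837248 - 1108128*√13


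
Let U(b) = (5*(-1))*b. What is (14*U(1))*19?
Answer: -1330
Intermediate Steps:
U(b) = -5*b
(14*U(1))*19 = (14*(-5*1))*19 = (14*(-5))*19 = -70*19 = -1330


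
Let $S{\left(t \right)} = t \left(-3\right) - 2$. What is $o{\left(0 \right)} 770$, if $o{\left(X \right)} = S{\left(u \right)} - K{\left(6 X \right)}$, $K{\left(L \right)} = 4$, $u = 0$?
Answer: $-4620$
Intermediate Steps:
$S{\left(t \right)} = -2 - 3 t$ ($S{\left(t \right)} = - 3 t - 2 = -2 - 3 t$)
$o{\left(X \right)} = -6$ ($o{\left(X \right)} = \left(-2 - 0\right) - 4 = \left(-2 + 0\right) - 4 = -2 - 4 = -6$)
$o{\left(0 \right)} 770 = \left(-6\right) 770 = -4620$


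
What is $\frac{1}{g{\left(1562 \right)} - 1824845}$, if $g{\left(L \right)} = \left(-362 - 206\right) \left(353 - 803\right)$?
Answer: $- \frac{1}{1569245} \approx -6.3725 \cdot 10^{-7}$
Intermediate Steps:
$g{\left(L \right)} = 255600$ ($g{\left(L \right)} = \left(-568\right) \left(-450\right) = 255600$)
$\frac{1}{g{\left(1562 \right)} - 1824845} = \frac{1}{255600 - 1824845} = \frac{1}{-1569245} = - \frac{1}{1569245}$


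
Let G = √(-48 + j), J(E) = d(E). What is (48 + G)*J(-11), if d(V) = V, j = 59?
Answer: -528 - 11*√11 ≈ -564.48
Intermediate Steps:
J(E) = E
G = √11 (G = √(-48 + 59) = √11 ≈ 3.3166)
(48 + G)*J(-11) = (48 + √11)*(-11) = -528 - 11*√11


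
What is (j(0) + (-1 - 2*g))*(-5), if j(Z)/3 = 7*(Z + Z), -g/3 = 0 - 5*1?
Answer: 155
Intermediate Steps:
g = 15 (g = -3*(0 - 5*1) = -3*(0 - 5) = -3*(-5) = 15)
j(Z) = 42*Z (j(Z) = 3*(7*(Z + Z)) = 3*(7*(2*Z)) = 3*(14*Z) = 42*Z)
(j(0) + (-1 - 2*g))*(-5) = (42*0 + (-1 - 2*15))*(-5) = (0 + (-1 - 30))*(-5) = (0 - 31)*(-5) = -31*(-5) = 155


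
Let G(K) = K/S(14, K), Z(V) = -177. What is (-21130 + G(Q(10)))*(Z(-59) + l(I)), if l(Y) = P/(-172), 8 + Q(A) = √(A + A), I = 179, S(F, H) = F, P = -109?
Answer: 2243485595/602 - 30335*√5/1204 ≈ 3.7267e+6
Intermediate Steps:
Q(A) = -8 + √2*√A (Q(A) = -8 + √(A + A) = -8 + √(2*A) = -8 + √2*√A)
l(Y) = 109/172 (l(Y) = -109/(-172) = -109*(-1/172) = 109/172)
G(K) = K/14
(-21130 + G(Q(10)))*(Z(-59) + l(I)) = (-21130 + (-8 + √2*√10)/14)*(-177 + 109/172) = (-21130 + (-8 + 2*√5)/14)*(-30335/172) = (-21130 + (-4/7 + √5/7))*(-30335/172) = (-147914/7 + √5/7)*(-30335/172) = 2243485595/602 - 30335*√5/1204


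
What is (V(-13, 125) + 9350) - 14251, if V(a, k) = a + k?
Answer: -4789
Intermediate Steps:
(V(-13, 125) + 9350) - 14251 = ((-13 + 125) + 9350) - 14251 = (112 + 9350) - 14251 = 9462 - 14251 = -4789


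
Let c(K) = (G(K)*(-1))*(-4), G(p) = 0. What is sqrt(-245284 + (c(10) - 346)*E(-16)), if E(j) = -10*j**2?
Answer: 6*sqrt(17791) ≈ 800.30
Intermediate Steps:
c(K) = 0 (c(K) = (0*(-1))*(-4) = 0*(-4) = 0)
sqrt(-245284 + (c(10) - 346)*E(-16)) = sqrt(-245284 + (0 - 346)*(-10*(-16)**2)) = sqrt(-245284 - (-3460)*256) = sqrt(-245284 - 346*(-2560)) = sqrt(-245284 + 885760) = sqrt(640476) = 6*sqrt(17791)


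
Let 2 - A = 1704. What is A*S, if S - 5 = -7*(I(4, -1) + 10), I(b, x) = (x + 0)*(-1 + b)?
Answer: 74888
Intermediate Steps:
A = -1702 (A = 2 - 1*1704 = 2 - 1704 = -1702)
I(b, x) = x*(-1 + b)
S = -44 (S = 5 - 7*(-(-1 + 4) + 10) = 5 - 7*(-1*3 + 10) = 5 - 7*(-3 + 10) = 5 - 7*7 = 5 - 49 = -44)
A*S = -1702*(-44) = 74888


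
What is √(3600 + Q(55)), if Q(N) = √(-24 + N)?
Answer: √(3600 + √31) ≈ 60.046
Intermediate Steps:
√(3600 + Q(55)) = √(3600 + √(-24 + 55)) = √(3600 + √31)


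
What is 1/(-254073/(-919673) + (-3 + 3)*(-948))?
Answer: 919673/254073 ≈ 3.6197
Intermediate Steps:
1/(-254073/(-919673) + (-3 + 3)*(-948)) = 1/(-254073*(-1/919673) + 0*(-948)) = 1/(254073/919673 + 0) = 1/(254073/919673) = 919673/254073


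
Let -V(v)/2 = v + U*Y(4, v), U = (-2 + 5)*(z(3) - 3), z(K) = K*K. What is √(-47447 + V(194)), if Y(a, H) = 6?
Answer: 3*I*√5339 ≈ 219.21*I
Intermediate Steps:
z(K) = K²
U = 18 (U = (-2 + 5)*(3² - 3) = 3*(9 - 3) = 3*6 = 18)
V(v) = -216 - 2*v (V(v) = -2*(v + 18*6) = -2*(v + 108) = -2*(108 + v) = -216 - 2*v)
√(-47447 + V(194)) = √(-47447 + (-216 - 2*194)) = √(-47447 + (-216 - 388)) = √(-47447 - 604) = √(-48051) = 3*I*√5339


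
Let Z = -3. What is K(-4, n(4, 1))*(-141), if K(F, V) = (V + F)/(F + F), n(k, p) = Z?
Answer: -987/8 ≈ -123.38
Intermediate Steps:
n(k, p) = -3
K(F, V) = (F + V)/(2*F) (K(F, V) = (F + V)/((2*F)) = (F + V)*(1/(2*F)) = (F + V)/(2*F))
K(-4, n(4, 1))*(-141) = ((1/2)*(-4 - 3)/(-4))*(-141) = ((1/2)*(-1/4)*(-7))*(-141) = (7/8)*(-141) = -987/8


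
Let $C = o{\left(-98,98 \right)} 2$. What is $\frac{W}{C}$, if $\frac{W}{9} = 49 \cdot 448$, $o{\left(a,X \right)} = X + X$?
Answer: $504$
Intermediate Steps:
$o{\left(a,X \right)} = 2 X$
$C = 392$ ($C = 2 \cdot 98 \cdot 2 = 196 \cdot 2 = 392$)
$W = 197568$ ($W = 9 \cdot 49 \cdot 448 = 9 \cdot 21952 = 197568$)
$\frac{W}{C} = \frac{197568}{392} = 197568 \cdot \frac{1}{392} = 504$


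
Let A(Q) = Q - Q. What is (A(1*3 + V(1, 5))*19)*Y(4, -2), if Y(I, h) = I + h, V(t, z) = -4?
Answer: 0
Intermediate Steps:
A(Q) = 0
(A(1*3 + V(1, 5))*19)*Y(4, -2) = (0*19)*(4 - 2) = 0*2 = 0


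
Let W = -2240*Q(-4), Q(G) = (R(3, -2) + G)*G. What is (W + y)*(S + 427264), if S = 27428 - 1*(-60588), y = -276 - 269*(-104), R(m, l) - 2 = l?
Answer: -4194379200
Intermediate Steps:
R(m, l) = 2 + l
y = 27700 (y = -276 + 27976 = 27700)
Q(G) = G**2 (Q(G) = ((2 - 2) + G)*G = (0 + G)*G = G*G = G**2)
S = 88016 (S = 27428 + 60588 = 88016)
W = -35840 (W = -2240*(-4)**2 = -2240*16 = -35840)
(W + y)*(S + 427264) = (-35840 + 27700)*(88016 + 427264) = -8140*515280 = -4194379200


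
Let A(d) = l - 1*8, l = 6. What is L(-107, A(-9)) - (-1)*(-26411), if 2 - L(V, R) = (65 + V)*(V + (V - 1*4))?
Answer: -35565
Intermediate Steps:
A(d) = -2 (A(d) = 6 - 1*8 = 6 - 8 = -2)
L(V, R) = 2 - (-4 + 2*V)*(65 + V) (L(V, R) = 2 - (65 + V)*(V + (V - 1*4)) = 2 - (65 + V)*(V + (V - 4)) = 2 - (65 + V)*(V + (-4 + V)) = 2 - (65 + V)*(-4 + 2*V) = 2 - (-4 + 2*V)*(65 + V))
L(-107, A(-9)) - (-1)*(-26411) = (262 - 126*(-107) - 2*(-107)**2) - (-1)*(-26411) = (262 + 13482 - 2*11449) - 1*26411 = (262 + 13482 - 22898) - 26411 = -9154 - 26411 = -35565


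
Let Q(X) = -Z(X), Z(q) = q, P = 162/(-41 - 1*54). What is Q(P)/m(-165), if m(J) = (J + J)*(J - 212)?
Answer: 27/1969825 ≈ 1.3707e-5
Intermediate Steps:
P = -162/95 (P = 162/(-41 - 54) = 162/(-95) = 162*(-1/95) = -162/95 ≈ -1.7053)
m(J) = 2*J*(-212 + J) (m(J) = (2*J)*(-212 + J) = 2*J*(-212 + J))
Q(X) = -X
Q(P)/m(-165) = (-1*(-162/95))/((2*(-165)*(-212 - 165))) = 162/(95*((2*(-165)*(-377)))) = (162/95)/124410 = (162/95)*(1/124410) = 27/1969825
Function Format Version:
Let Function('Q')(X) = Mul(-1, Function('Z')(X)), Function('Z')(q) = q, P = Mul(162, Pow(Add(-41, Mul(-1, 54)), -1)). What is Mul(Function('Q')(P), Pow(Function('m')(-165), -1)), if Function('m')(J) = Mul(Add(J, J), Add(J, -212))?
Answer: Rational(27, 1969825) ≈ 1.3707e-5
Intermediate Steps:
P = Rational(-162, 95) (P = Mul(162, Pow(Add(-41, -54), -1)) = Mul(162, Pow(-95, -1)) = Mul(162, Rational(-1, 95)) = Rational(-162, 95) ≈ -1.7053)
Function('m')(J) = Mul(2, J, Add(-212, J)) (Function('m')(J) = Mul(Mul(2, J), Add(-212, J)) = Mul(2, J, Add(-212, J)))
Function('Q')(X) = Mul(-1, X)
Mul(Function('Q')(P), Pow(Function('m')(-165), -1)) = Mul(Mul(-1, Rational(-162, 95)), Pow(Mul(2, -165, Add(-212, -165)), -1)) = Mul(Rational(162, 95), Pow(Mul(2, -165, -377), -1)) = Mul(Rational(162, 95), Pow(124410, -1)) = Mul(Rational(162, 95), Rational(1, 124410)) = Rational(27, 1969825)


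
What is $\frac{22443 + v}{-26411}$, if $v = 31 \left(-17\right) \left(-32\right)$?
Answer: $- \frac{39307}{26411} \approx -1.4883$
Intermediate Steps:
$v = 16864$ ($v = \left(-527\right) \left(-32\right) = 16864$)
$\frac{22443 + v}{-26411} = \frac{22443 + 16864}{-26411} = 39307 \left(- \frac{1}{26411}\right) = - \frac{39307}{26411}$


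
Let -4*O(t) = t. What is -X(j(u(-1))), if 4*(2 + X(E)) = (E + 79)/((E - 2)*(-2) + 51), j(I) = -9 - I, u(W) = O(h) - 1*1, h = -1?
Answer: 2005/1144 ≈ 1.7526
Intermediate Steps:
O(t) = -t/4
u(W) = -3/4 (u(W) = -1/4*(-1) - 1*1 = 1/4 - 1 = -3/4)
X(E) = -2 + (79 + E)/(4*(55 - 2*E)) (X(E) = -2 + ((E + 79)/((E - 2)*(-2) + 51))/4 = -2 + ((79 + E)/((-2 + E)*(-2) + 51))/4 = -2 + ((79 + E)/((4 - 2*E) + 51))/4 = -2 + ((79 + E)/(55 - 2*E))/4 = -2 + (79 + E)/(4*(55 - 2*E)))
-X(j(u(-1))) = -(361 - 17*(-9 - 1*(-3/4)))/(4*(-55 + 2*(-9 - 1*(-3/4)))) = -(361 - 17*(-9 + 3/4))/(4*(-55 + 2*(-9 + 3/4))) = -(361 - 17*(-33/4))/(4*(-55 + 2*(-33/4))) = -(361 + 561/4)/(4*(-55 - 33/2)) = -2005/(4*(-143/2)*4) = -(-2)*2005/(4*143*4) = -1*(-2005/1144) = 2005/1144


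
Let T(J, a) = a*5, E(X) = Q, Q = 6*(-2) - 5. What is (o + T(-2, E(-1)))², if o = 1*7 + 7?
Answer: 5041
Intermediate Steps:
Q = -17 (Q = -12 - 5 = -17)
E(X) = -17
T(J, a) = 5*a
o = 14 (o = 7 + 7 = 14)
(o + T(-2, E(-1)))² = (14 + 5*(-17))² = (14 - 85)² = (-71)² = 5041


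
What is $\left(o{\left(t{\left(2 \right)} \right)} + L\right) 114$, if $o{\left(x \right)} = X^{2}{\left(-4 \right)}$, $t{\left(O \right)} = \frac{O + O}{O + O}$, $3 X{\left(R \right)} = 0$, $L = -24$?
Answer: $-2736$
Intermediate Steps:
$X{\left(R \right)} = 0$ ($X{\left(R \right)} = \frac{1}{3} \cdot 0 = 0$)
$t{\left(O \right)} = 1$ ($t{\left(O \right)} = \frac{2 O}{2 O} = 2 O \frac{1}{2 O} = 1$)
$o{\left(x \right)} = 0$ ($o{\left(x \right)} = 0^{2} = 0$)
$\left(o{\left(t{\left(2 \right)} \right)} + L\right) 114 = \left(0 - 24\right) 114 = \left(-24\right) 114 = -2736$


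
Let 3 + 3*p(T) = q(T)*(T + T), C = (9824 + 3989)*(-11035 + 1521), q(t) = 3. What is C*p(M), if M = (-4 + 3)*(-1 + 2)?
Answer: 394250646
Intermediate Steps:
C = -131416882 (C = 13813*(-9514) = -131416882)
M = -1 (M = -1*1 = -1)
p(T) = -1 + 2*T (p(T) = -1 + (3*(T + T))/3 = -1 + (3*(2*T))/3 = -1 + (6*T)/3 = -1 + 2*T)
C*p(M) = -131416882*(-1 + 2*(-1)) = -131416882*(-1 - 2) = -131416882*(-3) = 394250646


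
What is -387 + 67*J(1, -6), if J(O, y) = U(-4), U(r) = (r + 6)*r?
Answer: -923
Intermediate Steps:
U(r) = r*(6 + r) (U(r) = (6 + r)*r = r*(6 + r))
J(O, y) = -8 (J(O, y) = -4*(6 - 4) = -4*2 = -8)
-387 + 67*J(1, -6) = -387 + 67*(-8) = -387 - 536 = -923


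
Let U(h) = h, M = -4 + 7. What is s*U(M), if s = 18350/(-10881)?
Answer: -18350/3627 ≈ -5.0593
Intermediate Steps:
s = -18350/10881 (s = 18350*(-1/10881) = -18350/10881 ≈ -1.6864)
M = 3
s*U(M) = -18350/10881*3 = -18350/3627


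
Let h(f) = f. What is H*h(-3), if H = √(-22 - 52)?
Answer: -3*I*√74 ≈ -25.807*I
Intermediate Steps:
H = I*√74 (H = √(-74) = I*√74 ≈ 8.6023*I)
H*h(-3) = (I*√74)*(-3) = -3*I*√74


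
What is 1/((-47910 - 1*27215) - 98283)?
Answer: -1/173408 ≈ -5.7667e-6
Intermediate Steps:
1/((-47910 - 1*27215) - 98283) = 1/((-47910 - 27215) - 98283) = 1/(-75125 - 98283) = 1/(-173408) = -1/173408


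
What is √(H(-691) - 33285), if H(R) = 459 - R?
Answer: I*√32135 ≈ 179.26*I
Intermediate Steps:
√(H(-691) - 33285) = √((459 - 1*(-691)) - 33285) = √((459 + 691) - 33285) = √(1150 - 33285) = √(-32135) = I*√32135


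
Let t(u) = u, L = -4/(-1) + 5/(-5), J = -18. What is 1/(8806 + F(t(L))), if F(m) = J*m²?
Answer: 1/8644 ≈ 0.00011569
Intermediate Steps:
L = 3 (L = -4*(-1) + 5*(-⅕) = 4 - 1 = 3)
F(m) = -18*m²
1/(8806 + F(t(L))) = 1/(8806 - 18*3²) = 1/(8806 - 18*9) = 1/(8806 - 162) = 1/8644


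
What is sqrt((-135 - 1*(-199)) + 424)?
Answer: 2*sqrt(122) ≈ 22.091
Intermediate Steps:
sqrt((-135 - 1*(-199)) + 424) = sqrt((-135 + 199) + 424) = sqrt(64 + 424) = sqrt(488) = 2*sqrt(122)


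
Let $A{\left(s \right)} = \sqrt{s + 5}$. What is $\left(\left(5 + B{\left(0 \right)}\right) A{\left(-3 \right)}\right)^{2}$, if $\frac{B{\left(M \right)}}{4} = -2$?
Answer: $18$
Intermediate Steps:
$A{\left(s \right)} = \sqrt{5 + s}$
$B{\left(M \right)} = -8$ ($B{\left(M \right)} = 4 \left(-2\right) = -8$)
$\left(\left(5 + B{\left(0 \right)}\right) A{\left(-3 \right)}\right)^{2} = \left(\left(5 - 8\right) \sqrt{5 - 3}\right)^{2} = \left(- 3 \sqrt{2}\right)^{2} = 18$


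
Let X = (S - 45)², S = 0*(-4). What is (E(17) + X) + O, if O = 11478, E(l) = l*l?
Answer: 13792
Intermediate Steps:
S = 0
E(l) = l²
X = 2025 (X = (0 - 45)² = (-45)² = 2025)
(E(17) + X) + O = (17² + 2025) + 11478 = (289 + 2025) + 11478 = 2314 + 11478 = 13792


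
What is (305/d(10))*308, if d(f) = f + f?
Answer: 4697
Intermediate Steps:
d(f) = 2*f
(305/d(10))*308 = (305/((2*10)))*308 = (305/20)*308 = (305*(1/20))*308 = (61/4)*308 = 4697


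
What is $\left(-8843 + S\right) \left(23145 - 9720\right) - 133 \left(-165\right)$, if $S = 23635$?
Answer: $198604545$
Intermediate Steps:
$\left(-8843 + S\right) \left(23145 - 9720\right) - 133 \left(-165\right) = \left(-8843 + 23635\right) \left(23145 - 9720\right) - 133 \left(-165\right) = 14792 \cdot 13425 - -21945 = 198582600 + 21945 = 198604545$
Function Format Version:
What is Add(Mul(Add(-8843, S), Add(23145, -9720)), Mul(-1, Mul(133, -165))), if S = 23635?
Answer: 198604545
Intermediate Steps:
Add(Mul(Add(-8843, S), Add(23145, -9720)), Mul(-1, Mul(133, -165))) = Add(Mul(Add(-8843, 23635), Add(23145, -9720)), Mul(-1, Mul(133, -165))) = Add(Mul(14792, 13425), Mul(-1, -21945)) = Add(198582600, 21945) = 198604545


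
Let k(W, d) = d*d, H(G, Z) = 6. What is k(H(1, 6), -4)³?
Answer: 4096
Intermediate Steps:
k(W, d) = d²
k(H(1, 6), -4)³ = ((-4)²)³ = 16³ = 4096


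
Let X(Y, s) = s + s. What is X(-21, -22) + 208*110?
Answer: 22836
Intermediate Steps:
X(Y, s) = 2*s
X(-21, -22) + 208*110 = 2*(-22) + 208*110 = -44 + 22880 = 22836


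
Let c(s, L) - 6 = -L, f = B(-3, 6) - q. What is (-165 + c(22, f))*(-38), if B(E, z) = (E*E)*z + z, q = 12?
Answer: 7866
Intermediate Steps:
B(E, z) = z + z*E**2 (B(E, z) = E**2*z + z = z*E**2 + z = z + z*E**2)
f = 48 (f = 6*(1 + (-3)**2) - 1*12 = 6*(1 + 9) - 12 = 6*10 - 12 = 60 - 12 = 48)
c(s, L) = 6 - L
(-165 + c(22, f))*(-38) = (-165 + (6 - 1*48))*(-38) = (-165 + (6 - 48))*(-38) = (-165 - 42)*(-38) = -207*(-38) = 7866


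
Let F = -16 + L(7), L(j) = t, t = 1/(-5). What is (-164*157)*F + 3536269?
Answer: 19766933/5 ≈ 3.9534e+6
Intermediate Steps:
t = -1/5 ≈ -0.20000
L(j) = -1/5
F = -81/5 (F = -16 - 1/5 = -81/5 ≈ -16.200)
(-164*157)*F + 3536269 = -164*157*(-81/5) + 3536269 = -25748*(-81/5) + 3536269 = 2085588/5 + 3536269 = 19766933/5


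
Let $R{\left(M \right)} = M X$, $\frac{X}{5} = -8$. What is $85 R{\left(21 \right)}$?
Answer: $-71400$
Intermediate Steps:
$X = -40$ ($X = 5 \left(-8\right) = -40$)
$R{\left(M \right)} = - 40 M$ ($R{\left(M \right)} = M \left(-40\right) = - 40 M$)
$85 R{\left(21 \right)} = 85 \left(\left(-40\right) 21\right) = 85 \left(-840\right) = -71400$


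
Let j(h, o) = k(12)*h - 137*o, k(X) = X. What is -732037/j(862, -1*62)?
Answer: -732037/18838 ≈ -38.860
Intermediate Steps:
j(h, o) = -137*o + 12*h (j(h, o) = 12*h - 137*o = -137*o + 12*h)
-732037/j(862, -1*62) = -732037/(-(-137)*62 + 12*862) = -732037/(-137*(-62) + 10344) = -732037/(8494 + 10344) = -732037/18838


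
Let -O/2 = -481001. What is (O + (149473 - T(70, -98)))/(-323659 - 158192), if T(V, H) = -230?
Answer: -1111705/481851 ≈ -2.3072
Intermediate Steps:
O = 962002 (O = -2*(-481001) = 962002)
(O + (149473 - T(70, -98)))/(-323659 - 158192) = (962002 + (149473 - 1*(-230)))/(-323659 - 158192) = (962002 + (149473 + 230))/(-481851) = (962002 + 149703)*(-1/481851) = 1111705*(-1/481851) = -1111705/481851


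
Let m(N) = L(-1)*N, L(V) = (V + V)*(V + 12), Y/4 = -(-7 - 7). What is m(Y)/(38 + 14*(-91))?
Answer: 308/309 ≈ 0.99676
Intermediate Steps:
Y = 56 (Y = 4*(-(-7 - 7)) = 4*(-1*(-14)) = 4*14 = 56)
L(V) = 2*V*(12 + V) (L(V) = (2*V)*(12 + V) = 2*V*(12 + V))
m(N) = -22*N (m(N) = (2*(-1)*(12 - 1))*N = (2*(-1)*11)*N = -22*N)
m(Y)/(38 + 14*(-91)) = (-22*56)/(38 + 14*(-91)) = -1232/(38 - 1274) = -1232/(-1236) = -1232*(-1/1236) = 308/309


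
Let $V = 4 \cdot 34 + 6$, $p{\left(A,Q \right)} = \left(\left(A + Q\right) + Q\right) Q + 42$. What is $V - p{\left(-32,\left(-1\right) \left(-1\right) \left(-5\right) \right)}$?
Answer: $-110$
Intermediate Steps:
$p{\left(A,Q \right)} = 42 + Q \left(A + 2 Q\right)$ ($p{\left(A,Q \right)} = \left(A + 2 Q\right) Q + 42 = Q \left(A + 2 Q\right) + 42 = 42 + Q \left(A + 2 Q\right)$)
$V = 142$ ($V = 136 + 6 = 142$)
$V - p{\left(-32,\left(-1\right) \left(-1\right) \left(-5\right) \right)} = 142 - \left(42 + 2 \left(\left(-1\right) \left(-1\right) \left(-5\right)\right)^{2} - 32 \left(-1\right) \left(-1\right) \left(-5\right)\right) = 142 - \left(42 + 2 \left(1 \left(-5\right)\right)^{2} - 32 \cdot 1 \left(-5\right)\right) = 142 - \left(42 + 2 \left(-5\right)^{2} - -160\right) = 142 - \left(42 + 2 \cdot 25 + 160\right) = 142 - \left(42 + 50 + 160\right) = 142 - 252 = -110$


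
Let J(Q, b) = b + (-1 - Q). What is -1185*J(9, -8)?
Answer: 21330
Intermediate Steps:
J(Q, b) = -1 + b - Q
-1185*J(9, -8) = -1185*(-1 - 8 - 1*9) = -1185*(-1 - 8 - 9) = -1185*(-18) = 21330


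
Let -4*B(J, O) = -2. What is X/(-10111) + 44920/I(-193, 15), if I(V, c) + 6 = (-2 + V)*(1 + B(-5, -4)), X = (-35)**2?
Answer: -909103565/6036267 ≈ -150.61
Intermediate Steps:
B(J, O) = 1/2 (B(J, O) = -1/4*(-2) = 1/2)
X = 1225
I(V, c) = -9 + 3*V/2 (I(V, c) = -6 + (-2 + V)*(1 + 1/2) = -6 + (-2 + V)*(3/2) = -6 + (-3 + 3*V/2) = -9 + 3*V/2)
X/(-10111) + 44920/I(-193, 15) = 1225/(-10111) + 44920/(-9 + (3/2)*(-193)) = 1225*(-1/10111) + 44920/(-9 - 579/2) = -1225/10111 + 44920/(-597/2) = -1225/10111 + 44920*(-2/597) = -1225/10111 - 89840/597 = -909103565/6036267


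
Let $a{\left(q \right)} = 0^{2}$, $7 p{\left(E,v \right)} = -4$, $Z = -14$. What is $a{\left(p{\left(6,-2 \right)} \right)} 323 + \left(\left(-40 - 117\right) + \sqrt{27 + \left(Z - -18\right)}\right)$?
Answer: $-157 + \sqrt{31} \approx -151.43$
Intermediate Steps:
$p{\left(E,v \right)} = - \frac{4}{7}$ ($p{\left(E,v \right)} = \frac{1}{7} \left(-4\right) = - \frac{4}{7}$)
$a{\left(q \right)} = 0$
$a{\left(p{\left(6,-2 \right)} \right)} 323 + \left(\left(-40 - 117\right) + \sqrt{27 + \left(Z - -18\right)}\right) = 0 \cdot 323 + \left(\left(-40 - 117\right) + \sqrt{27 - -4}\right) = 0 - \left(157 - \sqrt{27 + \left(-14 + 18\right)}\right) = 0 - \left(157 - \sqrt{27 + 4}\right) = 0 - \left(157 - \sqrt{31}\right) = -157 + \sqrt{31}$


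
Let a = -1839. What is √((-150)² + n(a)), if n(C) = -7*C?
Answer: √35373 ≈ 188.08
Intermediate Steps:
√((-150)² + n(a)) = √((-150)² - 7*(-1839)) = √(22500 + 12873) = √35373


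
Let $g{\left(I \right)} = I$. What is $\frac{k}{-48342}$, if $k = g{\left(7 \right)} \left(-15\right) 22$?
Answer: $\frac{55}{1151} \approx 0.047785$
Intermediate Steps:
$k = -2310$ ($k = 7 \left(-15\right) 22 = \left(-105\right) 22 = -2310$)
$\frac{k}{-48342} = - \frac{2310}{-48342} = \left(-2310\right) \left(- \frac{1}{48342}\right) = \frac{55}{1151}$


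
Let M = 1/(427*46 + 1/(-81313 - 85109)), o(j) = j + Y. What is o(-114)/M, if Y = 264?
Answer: 81721523075/27737 ≈ 2.9463e+6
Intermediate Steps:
o(j) = 264 + j (o(j) = j + 264 = 264 + j)
M = 166422/3268860923 (M = 1/(19642 + 1/(-166422)) = 1/(19642 - 1/166422) = 1/(3268860923/166422) = 166422/3268860923 ≈ 5.0911e-5)
o(-114)/M = (264 - 114)/(166422/3268860923) = 150*(3268860923/166422) = 81721523075/27737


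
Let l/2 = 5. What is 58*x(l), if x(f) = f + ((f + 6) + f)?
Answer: 2088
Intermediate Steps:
l = 10 (l = 2*5 = 10)
x(f) = 6 + 3*f (x(f) = f + ((6 + f) + f) = f + (6 + 2*f) = 6 + 3*f)
58*x(l) = 58*(6 + 3*10) = 58*(6 + 30) = 58*36 = 2088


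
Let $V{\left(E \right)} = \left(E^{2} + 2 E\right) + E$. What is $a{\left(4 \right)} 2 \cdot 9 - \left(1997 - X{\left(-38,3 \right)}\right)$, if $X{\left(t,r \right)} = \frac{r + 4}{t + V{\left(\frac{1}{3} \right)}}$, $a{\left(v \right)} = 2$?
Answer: $- \frac{651115}{332} \approx -1961.2$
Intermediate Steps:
$V{\left(E \right)} = E^{2} + 3 E$
$X{\left(t,r \right)} = \frac{4 + r}{\frac{10}{9} + t}$ ($X{\left(t,r \right)} = \frac{r + 4}{t + \frac{3 + \frac{1}{3}}{3}} = \frac{4 + r}{t + \frac{3 + \frac{1}{3}}{3}} = \frac{4 + r}{t + \frac{1}{3} \cdot \frac{10}{3}} = \frac{4 + r}{t + \frac{10}{9}} = \frac{4 + r}{\frac{10}{9} + t}$)
$a{\left(4 \right)} 2 \cdot 9 - \left(1997 - X{\left(-38,3 \right)}\right) = 2 \cdot 2 \cdot 9 - \left(1997 - \frac{9 \left(4 + 3\right)}{10 + 9 \left(-38\right)}\right) = 4 \cdot 9 - \left(1997 - 9 \frac{1}{10 - 342} \cdot 7\right) = 36 - \left(1997 - 9 \frac{1}{-332} \cdot 7\right) = 36 - \left(1997 - 9 \left(- \frac{1}{332}\right) 7\right) = 36 - \left(1997 - - \frac{63}{332}\right) = 36 - \left(1997 + \frac{63}{332}\right) = 36 - \frac{663067}{332} = - \frac{651115}{332}$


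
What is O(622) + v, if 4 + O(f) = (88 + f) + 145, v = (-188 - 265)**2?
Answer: 206060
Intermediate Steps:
v = 205209 (v = (-453)**2 = 205209)
O(f) = 229 + f (O(f) = -4 + ((88 + f) + 145) = -4 + (233 + f) = 229 + f)
O(622) + v = (229 + 622) + 205209 = 851 + 205209 = 206060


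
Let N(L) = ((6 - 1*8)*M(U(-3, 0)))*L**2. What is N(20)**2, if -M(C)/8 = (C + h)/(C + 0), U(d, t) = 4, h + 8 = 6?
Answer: 10240000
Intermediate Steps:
h = -2 (h = -8 + 6 = -2)
M(C) = -8*(-2 + C)/C (M(C) = -8*(C - 2)/(C + 0) = -8*(-2 + C)/C)
N(L) = 8*L**2 (N(L) = ((6 - 1*8)*(-8 + 16/4))*L**2 = ((6 - 8)*(-8 + 16*(1/4)))*L**2 = (-2*(-8 + 4))*L**2 = (-2*(-4))*L**2 = 8*L**2)
N(20)**2 = (8*20**2)**2 = (8*400)**2 = 3200**2 = 10240000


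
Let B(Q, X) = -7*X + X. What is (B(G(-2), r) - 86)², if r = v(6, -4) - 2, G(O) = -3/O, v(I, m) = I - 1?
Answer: 10816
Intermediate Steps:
v(I, m) = -1 + I
r = 3 (r = (-1 + 6) - 2 = 5 - 2 = 3)
B(Q, X) = -6*X
(B(G(-2), r) - 86)² = (-6*3 - 86)² = (-18 - 86)² = (-104)² = 10816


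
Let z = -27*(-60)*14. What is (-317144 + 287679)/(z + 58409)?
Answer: -29465/81089 ≈ -0.36337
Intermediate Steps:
z = 22680 (z = 1620*14 = 22680)
(-317144 + 287679)/(z + 58409) = (-317144 + 287679)/(22680 + 58409) = -29465/81089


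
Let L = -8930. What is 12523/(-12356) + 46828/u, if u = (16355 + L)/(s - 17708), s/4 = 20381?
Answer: 12308092174471/30581100 ≈ 4.0247e+5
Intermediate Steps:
s = 81524 (s = 4*20381 = 81524)
u = 2475/21272 (u = (16355 - 8930)/(81524 - 17708) = 7425/63816 = 7425*(1/63816) = 2475/21272 ≈ 0.11635)
12523/(-12356) + 46828/u = 12523/(-12356) + 46828/(2475/21272) = 12523*(-1/12356) + 46828*(21272/2475) = -12523/12356 + 996125216/2475 = 12308092174471/30581100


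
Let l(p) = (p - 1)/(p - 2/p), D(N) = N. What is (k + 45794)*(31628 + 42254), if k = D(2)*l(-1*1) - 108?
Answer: 3375077524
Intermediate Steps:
l(p) = (-1 + p)/(p - 2/p)
k = -112 (k = 2*((-1*1)*(-1 - 1*1)/(-2 + (-1*1)²)) - 108 = 2*(-(-1 - 1)/(-2 + (-1)²)) - 108 = 2*(-1*(-2)/(-2 + 1)) - 108 = 2*(-1*(-2)/(-1)) - 108 = 2*(-1*(-1)*(-2)) - 108 = 2*(-2) - 108 = -4 - 108 = -112)
(k + 45794)*(31628 + 42254) = (-112 + 45794)*(31628 + 42254) = 45682*73882 = 3375077524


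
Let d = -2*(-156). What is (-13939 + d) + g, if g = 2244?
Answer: -11383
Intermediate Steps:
d = 312
(-13939 + d) + g = (-13939 + 312) + 2244 = -13627 + 2244 = -11383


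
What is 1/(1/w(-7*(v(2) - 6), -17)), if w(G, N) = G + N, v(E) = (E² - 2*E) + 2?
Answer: 11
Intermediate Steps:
v(E) = 2 + E² - 2*E
1/(1/w(-7*(v(2) - 6), -17)) = 1/(1/(-7*((2 + 2² - 2*2) - 6) - 17)) = 1/(1/(-7*((2 + 4 - 4) - 6) - 17)) = 1/(1/(-7*(2 - 6) - 17)) = 1/(1/(-7*(-4) - 17)) = 1/(1/(28 - 17)) = 1/(1/11) = 11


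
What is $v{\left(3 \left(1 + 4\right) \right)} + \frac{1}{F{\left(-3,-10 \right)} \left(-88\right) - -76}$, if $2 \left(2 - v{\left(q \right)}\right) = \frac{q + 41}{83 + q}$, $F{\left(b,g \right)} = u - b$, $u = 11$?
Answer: $\frac{13865}{8092} \approx 1.7134$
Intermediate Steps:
$F{\left(b,g \right)} = 11 - b$
$v{\left(q \right)} = 2 - \frac{41 + q}{2 \left(83 + q\right)}$ ($v{\left(q \right)} = 2 - \frac{\left(q + 41\right) \frac{1}{83 + q}}{2} = 2 - \frac{\left(41 + q\right) \frac{1}{83 + q}}{2} = 2 - \frac{\frac{1}{83 + q} \left(41 + q\right)}{2} = 2 - \frac{41 + q}{2 \left(83 + q\right)}$)
$v{\left(3 \left(1 + 4\right) \right)} + \frac{1}{F{\left(-3,-10 \right)} \left(-88\right) - -76} = \frac{3 \left(97 + 3 \left(1 + 4\right)\right)}{2 \left(83 + 3 \left(1 + 4\right)\right)} + \frac{1}{\left(11 - -3\right) \left(-88\right) - -76} = \frac{3 \left(97 + 3 \cdot 5\right)}{2 \left(83 + 3 \cdot 5\right)} + \frac{1}{\left(11 + 3\right) \left(-88\right) + 76} = \frac{3 \left(97 + 15\right)}{2 \left(83 + 15\right)} + \frac{1}{14 \left(-88\right) + 76} = \frac{3}{2} \cdot \frac{1}{98} \cdot 112 + \frac{1}{-1232 + 76} = \frac{3}{2} \cdot \frac{1}{98} \cdot 112 + \frac{1}{-1156} = \frac{12}{7} - \frac{1}{1156} = \frac{13865}{8092}$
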